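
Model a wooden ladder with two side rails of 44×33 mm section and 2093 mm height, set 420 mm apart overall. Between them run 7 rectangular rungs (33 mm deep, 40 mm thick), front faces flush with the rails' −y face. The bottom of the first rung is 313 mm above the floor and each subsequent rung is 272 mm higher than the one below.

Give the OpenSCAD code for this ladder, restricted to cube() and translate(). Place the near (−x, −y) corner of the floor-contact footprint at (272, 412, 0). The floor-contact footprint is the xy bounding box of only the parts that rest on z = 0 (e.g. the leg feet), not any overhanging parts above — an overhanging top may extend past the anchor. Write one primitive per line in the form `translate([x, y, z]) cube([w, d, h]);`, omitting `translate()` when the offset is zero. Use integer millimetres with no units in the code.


// rung span = 420 - 2*44 = 332
// rung[k] z = 313 + k*272
translate([272, 412, 0]) cube([44, 33, 2093]);
translate([648, 412, 0]) cube([44, 33, 2093]);
translate([316, 412, 313]) cube([332, 33, 40]);
translate([316, 412, 585]) cube([332, 33, 40]);
translate([316, 412, 857]) cube([332, 33, 40]);
translate([316, 412, 1129]) cube([332, 33, 40]);
translate([316, 412, 1401]) cube([332, 33, 40]);
translate([316, 412, 1673]) cube([332, 33, 40]);
translate([316, 412, 1945]) cube([332, 33, 40]);


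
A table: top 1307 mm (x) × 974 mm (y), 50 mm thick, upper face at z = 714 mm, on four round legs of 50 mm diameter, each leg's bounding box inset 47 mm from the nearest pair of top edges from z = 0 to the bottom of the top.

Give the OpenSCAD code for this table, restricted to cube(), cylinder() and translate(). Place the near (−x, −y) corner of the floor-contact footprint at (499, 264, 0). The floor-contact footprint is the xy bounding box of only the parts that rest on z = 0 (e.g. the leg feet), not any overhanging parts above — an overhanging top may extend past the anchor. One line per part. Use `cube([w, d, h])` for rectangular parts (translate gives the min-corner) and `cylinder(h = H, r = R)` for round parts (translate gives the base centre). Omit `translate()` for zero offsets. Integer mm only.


translate([452, 217, 664]) cube([1307, 974, 50]);
translate([524, 289, 0]) cylinder(h = 664, r = 25);
translate([1687, 289, 0]) cylinder(h = 664, r = 25);
translate([524, 1119, 0]) cylinder(h = 664, r = 25);
translate([1687, 1119, 0]) cylinder(h = 664, r = 25);


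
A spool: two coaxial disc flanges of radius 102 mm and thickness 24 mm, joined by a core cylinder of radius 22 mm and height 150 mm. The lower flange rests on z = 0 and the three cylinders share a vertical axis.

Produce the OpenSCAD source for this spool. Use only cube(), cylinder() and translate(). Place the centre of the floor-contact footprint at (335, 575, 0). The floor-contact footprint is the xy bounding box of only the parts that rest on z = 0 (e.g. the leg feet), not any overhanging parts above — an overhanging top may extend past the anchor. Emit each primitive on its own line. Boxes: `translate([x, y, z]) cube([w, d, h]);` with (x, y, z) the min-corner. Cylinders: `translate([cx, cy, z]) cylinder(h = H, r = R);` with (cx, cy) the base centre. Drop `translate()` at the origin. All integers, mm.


translate([335, 575, 0]) cylinder(h = 24, r = 102);
translate([335, 575, 24]) cylinder(h = 150, r = 22);
translate([335, 575, 174]) cylinder(h = 24, r = 102);


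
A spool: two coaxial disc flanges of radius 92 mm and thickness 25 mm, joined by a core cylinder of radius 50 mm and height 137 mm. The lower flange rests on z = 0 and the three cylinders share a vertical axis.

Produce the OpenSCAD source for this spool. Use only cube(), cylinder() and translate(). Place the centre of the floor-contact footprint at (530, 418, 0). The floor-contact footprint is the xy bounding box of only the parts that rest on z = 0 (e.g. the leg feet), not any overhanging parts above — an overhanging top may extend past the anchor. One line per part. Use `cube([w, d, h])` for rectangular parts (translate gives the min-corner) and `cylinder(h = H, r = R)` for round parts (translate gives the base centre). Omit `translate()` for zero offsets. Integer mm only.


translate([530, 418, 0]) cylinder(h = 25, r = 92);
translate([530, 418, 25]) cylinder(h = 137, r = 50);
translate([530, 418, 162]) cylinder(h = 25, r = 92);


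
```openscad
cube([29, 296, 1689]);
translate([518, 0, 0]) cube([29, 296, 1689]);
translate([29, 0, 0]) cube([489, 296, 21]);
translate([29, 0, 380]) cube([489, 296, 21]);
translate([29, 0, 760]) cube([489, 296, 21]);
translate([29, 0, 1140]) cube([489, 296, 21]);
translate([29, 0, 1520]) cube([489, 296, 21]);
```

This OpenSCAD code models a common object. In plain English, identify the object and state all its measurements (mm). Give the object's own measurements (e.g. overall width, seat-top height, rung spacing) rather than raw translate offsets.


An open bookshelf. Two side panels, each 29 mm thick, 296 mm deep and 1689 mm tall, stand 547 mm apart (outside-to-outside). Between them sit 5 shelves, each 21 mm thick and 296 mm deep, spanning the full gap between the sides. The bottom shelf rests on the floor (its underside at z = 0) and the clear gap between one shelf's top and the next shelf's underside is 359 mm.


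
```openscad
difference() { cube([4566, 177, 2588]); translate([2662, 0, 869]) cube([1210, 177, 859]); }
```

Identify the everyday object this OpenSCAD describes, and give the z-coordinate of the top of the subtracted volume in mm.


A wall with a window opening. The window head height is 1728 mm.

A wall with a rectangular opening subtracted — a window. Sill at z = 869, opening 859 mm tall, so the head is at 869 + 859 = 1728 mm.


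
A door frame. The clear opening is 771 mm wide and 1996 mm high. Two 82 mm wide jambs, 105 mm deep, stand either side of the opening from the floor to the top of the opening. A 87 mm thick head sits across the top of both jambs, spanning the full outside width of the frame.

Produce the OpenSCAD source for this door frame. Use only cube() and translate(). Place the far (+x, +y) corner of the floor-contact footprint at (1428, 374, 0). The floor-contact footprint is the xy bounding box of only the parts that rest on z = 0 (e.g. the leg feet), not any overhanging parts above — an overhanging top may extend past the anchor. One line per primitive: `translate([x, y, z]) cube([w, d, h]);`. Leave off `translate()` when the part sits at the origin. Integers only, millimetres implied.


translate([493, 269, 0]) cube([82, 105, 1996]);
translate([1346, 269, 0]) cube([82, 105, 1996]);
translate([493, 269, 1996]) cube([935, 105, 87]);


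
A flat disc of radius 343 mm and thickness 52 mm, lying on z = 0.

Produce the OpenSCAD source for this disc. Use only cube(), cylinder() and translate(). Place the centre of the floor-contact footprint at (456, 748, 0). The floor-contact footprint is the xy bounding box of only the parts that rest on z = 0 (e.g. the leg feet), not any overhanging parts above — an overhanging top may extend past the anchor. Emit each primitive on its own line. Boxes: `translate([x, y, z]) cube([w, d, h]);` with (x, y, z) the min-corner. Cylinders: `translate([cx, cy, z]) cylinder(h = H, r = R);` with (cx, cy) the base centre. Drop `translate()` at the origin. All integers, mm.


translate([456, 748, 0]) cylinder(h = 52, r = 343);


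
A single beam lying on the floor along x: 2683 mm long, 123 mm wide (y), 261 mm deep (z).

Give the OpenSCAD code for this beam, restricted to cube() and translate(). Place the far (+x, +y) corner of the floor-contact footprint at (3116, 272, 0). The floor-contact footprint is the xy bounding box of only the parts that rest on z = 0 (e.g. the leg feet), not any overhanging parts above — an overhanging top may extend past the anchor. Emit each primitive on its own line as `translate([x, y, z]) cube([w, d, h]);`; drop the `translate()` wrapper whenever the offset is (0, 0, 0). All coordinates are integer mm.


translate([433, 149, 0]) cube([2683, 123, 261]);


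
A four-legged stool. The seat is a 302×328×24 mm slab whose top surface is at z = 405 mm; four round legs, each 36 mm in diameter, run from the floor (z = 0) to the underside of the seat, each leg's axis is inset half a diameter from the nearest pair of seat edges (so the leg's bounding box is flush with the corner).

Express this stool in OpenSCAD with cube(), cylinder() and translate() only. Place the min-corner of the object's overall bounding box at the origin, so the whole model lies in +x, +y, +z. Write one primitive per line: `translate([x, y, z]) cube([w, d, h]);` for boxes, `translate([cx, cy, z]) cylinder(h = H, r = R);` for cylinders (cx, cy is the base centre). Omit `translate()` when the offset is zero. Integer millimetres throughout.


// leg_h = 405 - 24 = 381
translate([0, 0, 381]) cube([302, 328, 24]);
translate([18, 18, 0]) cylinder(h = 381, r = 18);
translate([284, 18, 0]) cylinder(h = 381, r = 18);
translate([18, 310, 0]) cylinder(h = 381, r = 18);
translate([284, 310, 0]) cylinder(h = 381, r = 18);


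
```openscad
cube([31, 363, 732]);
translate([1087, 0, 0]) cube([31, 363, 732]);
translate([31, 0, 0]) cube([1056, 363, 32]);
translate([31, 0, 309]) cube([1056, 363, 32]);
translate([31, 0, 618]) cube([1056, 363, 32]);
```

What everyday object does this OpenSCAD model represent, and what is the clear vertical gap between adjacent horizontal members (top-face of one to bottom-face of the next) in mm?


A bookshelf. The clear shelf gap is 277 mm.

Two tall side panels with 3 horizontal boards between them — a bookshelf. The first two shelf undersides are at z = 0 and z = 309; with shelf thickness 32, the clear gap is 309 − 0 − 32 = 277 mm.


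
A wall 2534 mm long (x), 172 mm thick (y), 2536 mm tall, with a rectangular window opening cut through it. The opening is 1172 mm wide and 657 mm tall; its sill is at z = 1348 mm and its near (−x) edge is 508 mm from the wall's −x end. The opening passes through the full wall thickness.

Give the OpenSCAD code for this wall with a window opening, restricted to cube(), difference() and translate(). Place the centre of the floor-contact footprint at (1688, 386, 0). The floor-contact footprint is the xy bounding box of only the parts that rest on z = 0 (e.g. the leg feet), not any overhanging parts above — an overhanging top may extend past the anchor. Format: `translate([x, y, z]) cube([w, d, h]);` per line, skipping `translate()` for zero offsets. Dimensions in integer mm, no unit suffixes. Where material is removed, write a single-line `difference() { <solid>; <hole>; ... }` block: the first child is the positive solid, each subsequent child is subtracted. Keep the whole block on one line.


difference() { translate([421, 300, 0]) cube([2534, 172, 2536]); translate([929, 300, 1348]) cube([1172, 172, 657]); }


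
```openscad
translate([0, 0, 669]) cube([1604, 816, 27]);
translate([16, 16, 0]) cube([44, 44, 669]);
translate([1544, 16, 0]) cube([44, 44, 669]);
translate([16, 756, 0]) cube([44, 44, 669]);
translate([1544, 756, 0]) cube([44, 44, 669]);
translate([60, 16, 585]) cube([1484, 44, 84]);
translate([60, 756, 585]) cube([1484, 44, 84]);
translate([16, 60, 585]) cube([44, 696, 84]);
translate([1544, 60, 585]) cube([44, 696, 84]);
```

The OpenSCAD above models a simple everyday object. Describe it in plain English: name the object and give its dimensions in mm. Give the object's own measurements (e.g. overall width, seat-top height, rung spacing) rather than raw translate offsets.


A rectangular dining table. The top is 1604×816×27 mm with its upper surface at z = 696 mm. It stands on four 44×44 mm square legs, each inset 16 mm from the nearest pair of top edges, running from the floor to the underside of the top. Four apron rails, 44 mm thick and 84 mm tall, run between adjacent legs with their top edges flush with the underside of the top and their outer faces flush with the legs' outer faces.


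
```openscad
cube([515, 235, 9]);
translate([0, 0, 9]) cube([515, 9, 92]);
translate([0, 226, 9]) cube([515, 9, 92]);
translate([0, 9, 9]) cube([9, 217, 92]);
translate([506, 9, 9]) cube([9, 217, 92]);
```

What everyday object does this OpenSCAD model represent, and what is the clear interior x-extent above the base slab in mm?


An open box. The internal width is 497 mm.

A 515×235 base slab with four walls standing on it — an open box. The base is 515 mm wide and the walls are 9 mm thick, so the internal width is 515 − 2 × 9 = 497 mm.


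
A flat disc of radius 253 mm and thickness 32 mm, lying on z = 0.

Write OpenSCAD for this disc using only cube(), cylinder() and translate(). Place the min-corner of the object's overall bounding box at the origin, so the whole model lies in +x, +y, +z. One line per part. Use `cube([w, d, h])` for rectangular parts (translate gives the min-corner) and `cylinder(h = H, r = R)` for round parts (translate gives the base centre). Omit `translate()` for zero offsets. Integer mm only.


translate([253, 253, 0]) cylinder(h = 32, r = 253);


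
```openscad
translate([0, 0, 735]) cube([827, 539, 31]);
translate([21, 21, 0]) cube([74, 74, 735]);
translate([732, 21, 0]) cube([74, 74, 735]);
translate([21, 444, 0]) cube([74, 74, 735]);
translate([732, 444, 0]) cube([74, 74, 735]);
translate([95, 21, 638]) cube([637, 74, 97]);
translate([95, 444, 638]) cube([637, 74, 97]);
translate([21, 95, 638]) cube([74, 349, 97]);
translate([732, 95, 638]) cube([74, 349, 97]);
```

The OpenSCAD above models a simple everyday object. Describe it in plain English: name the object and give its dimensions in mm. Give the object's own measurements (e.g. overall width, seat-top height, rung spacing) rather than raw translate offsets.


A table: top 827 mm (x) × 539 mm (y), 31 mm thick, upper face at z = 766 mm, on four 74×74 mm square legs, each inset 21 mm from the nearest pair of top edges from z = 0 to the bottom of the top. Four apron rails, 74 mm thick and 97 mm tall, run between adjacent legs with their top edges flush with the underside of the top and their outer faces flush with the legs' outer faces.


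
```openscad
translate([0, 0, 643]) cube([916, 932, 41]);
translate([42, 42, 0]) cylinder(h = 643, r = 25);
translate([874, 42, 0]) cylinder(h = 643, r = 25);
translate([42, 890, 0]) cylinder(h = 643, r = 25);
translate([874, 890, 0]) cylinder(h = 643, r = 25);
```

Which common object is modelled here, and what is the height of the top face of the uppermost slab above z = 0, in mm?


A table. The table height is 684 mm.

A 916×932×41 slab sits at z = 643 on four Ø50 mm round legs — a table. The top surface is at 643 + 41 = 684 mm.


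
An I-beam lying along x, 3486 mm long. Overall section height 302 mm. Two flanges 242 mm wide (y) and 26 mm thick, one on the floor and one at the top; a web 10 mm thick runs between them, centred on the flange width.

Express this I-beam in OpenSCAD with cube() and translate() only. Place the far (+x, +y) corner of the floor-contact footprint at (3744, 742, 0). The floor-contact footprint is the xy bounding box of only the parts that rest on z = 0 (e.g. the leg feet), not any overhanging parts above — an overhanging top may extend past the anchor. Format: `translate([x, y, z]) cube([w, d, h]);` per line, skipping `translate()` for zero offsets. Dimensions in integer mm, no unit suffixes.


translate([258, 500, 0]) cube([3486, 242, 26]);
translate([258, 616, 26]) cube([3486, 10, 250]);
translate([258, 500, 276]) cube([3486, 242, 26]);


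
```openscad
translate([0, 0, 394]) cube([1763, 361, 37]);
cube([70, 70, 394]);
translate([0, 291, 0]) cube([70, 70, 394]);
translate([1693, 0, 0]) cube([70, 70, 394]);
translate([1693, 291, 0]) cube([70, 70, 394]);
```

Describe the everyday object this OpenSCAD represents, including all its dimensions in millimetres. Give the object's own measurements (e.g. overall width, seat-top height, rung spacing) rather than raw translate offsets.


A long wooden bench with a 1763 mm (x) × 361 mm (y) seat, 37 mm thick, its top surface 431 mm above the floor. Four 70 mm square legs at the seat corners, flush with the edges, run from z = 0 to the seat underside.


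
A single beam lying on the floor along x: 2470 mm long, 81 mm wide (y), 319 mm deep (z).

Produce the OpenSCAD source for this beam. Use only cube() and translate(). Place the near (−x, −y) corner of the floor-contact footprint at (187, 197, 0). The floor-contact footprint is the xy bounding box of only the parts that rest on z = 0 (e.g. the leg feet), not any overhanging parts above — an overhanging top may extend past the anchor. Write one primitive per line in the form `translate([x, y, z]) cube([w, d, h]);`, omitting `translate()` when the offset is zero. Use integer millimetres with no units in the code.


translate([187, 197, 0]) cube([2470, 81, 319]);


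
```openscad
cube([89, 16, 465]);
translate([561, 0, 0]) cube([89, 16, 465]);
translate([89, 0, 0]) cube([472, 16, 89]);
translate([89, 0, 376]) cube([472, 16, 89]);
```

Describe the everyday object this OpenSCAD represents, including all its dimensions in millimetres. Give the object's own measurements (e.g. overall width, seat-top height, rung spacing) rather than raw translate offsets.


A rectangular picture frame lying in the x–z plane (depth along y). The opening is 472 mm wide (x) by 287 mm tall (z), surrounded by a border 89 mm wide on all four sides. The frame is 16 mm deep and is made of two full-height vertical stiles with two horizontal rails fitted between them.


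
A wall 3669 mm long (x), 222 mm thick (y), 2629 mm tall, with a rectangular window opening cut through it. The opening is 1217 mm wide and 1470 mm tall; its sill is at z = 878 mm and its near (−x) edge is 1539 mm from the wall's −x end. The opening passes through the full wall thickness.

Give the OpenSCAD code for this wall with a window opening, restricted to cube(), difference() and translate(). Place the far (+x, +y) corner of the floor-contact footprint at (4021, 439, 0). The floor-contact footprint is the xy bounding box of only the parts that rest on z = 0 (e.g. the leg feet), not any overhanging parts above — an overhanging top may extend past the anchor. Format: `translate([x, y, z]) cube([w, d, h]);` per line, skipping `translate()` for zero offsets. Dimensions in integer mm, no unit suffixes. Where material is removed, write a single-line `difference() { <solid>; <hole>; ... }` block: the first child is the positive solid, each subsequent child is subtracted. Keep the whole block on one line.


difference() { translate([352, 217, 0]) cube([3669, 222, 2629]); translate([1891, 217, 878]) cube([1217, 222, 1470]); }


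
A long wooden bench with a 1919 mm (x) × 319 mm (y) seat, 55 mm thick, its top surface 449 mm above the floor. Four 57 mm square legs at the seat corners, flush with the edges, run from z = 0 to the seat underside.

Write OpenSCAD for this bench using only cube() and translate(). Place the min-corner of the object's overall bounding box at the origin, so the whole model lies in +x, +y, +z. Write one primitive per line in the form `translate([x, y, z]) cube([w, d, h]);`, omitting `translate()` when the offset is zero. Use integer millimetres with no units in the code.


// leg_h = 449 − 55 = 394
translate([0, 0, 394]) cube([1919, 319, 55]);
cube([57, 57, 394]);
translate([0, 262, 0]) cube([57, 57, 394]);
translate([1862, 0, 0]) cube([57, 57, 394]);
translate([1862, 262, 0]) cube([57, 57, 394]);


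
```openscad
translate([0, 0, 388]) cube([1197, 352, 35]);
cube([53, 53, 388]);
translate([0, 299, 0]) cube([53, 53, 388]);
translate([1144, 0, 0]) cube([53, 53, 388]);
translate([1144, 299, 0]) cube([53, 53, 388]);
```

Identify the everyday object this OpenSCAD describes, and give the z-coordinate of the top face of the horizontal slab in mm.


A bench. The seat-top height is 423 mm.

A long slab on four corner posts — a bench. The slab sits at z = 388 with thickness 35, so the top is 388 + 35 = 423 mm.


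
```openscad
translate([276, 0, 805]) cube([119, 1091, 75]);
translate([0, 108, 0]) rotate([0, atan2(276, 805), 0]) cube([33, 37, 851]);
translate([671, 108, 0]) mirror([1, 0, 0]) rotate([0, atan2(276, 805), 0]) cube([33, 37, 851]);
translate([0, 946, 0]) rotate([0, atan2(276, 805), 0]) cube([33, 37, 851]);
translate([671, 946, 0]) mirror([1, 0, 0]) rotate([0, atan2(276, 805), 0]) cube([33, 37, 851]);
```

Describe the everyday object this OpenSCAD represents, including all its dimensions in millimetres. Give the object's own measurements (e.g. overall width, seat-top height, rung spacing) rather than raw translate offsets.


A sawhorse. A 119×1091×75 mm beam (x, y, z) sits on two A-frame leg pairs. Each pair is two raked legs of 33×37 mm section (37 mm along y) splaying symmetrically in x. Each leg rises 805 mm vertically over 276 mm of horizontal reach and is 851 mm long along its own axis. Every leg's outer bottom edge rests on the floor and its outer top edge meets a bottom edge of the beam — the left legs (tilting toward +x) meet the beam's −x bottom edge, the right legs (their mirror images, tilting toward −x) meet its +x bottom edge — so the leg tops tuck under the beam, the beam's underside is 805 mm above the floor, and the feet are 671 mm apart outside-to-outside with the beam centred between them. The two leg pairs are set in 108 mm from either end of the beam.


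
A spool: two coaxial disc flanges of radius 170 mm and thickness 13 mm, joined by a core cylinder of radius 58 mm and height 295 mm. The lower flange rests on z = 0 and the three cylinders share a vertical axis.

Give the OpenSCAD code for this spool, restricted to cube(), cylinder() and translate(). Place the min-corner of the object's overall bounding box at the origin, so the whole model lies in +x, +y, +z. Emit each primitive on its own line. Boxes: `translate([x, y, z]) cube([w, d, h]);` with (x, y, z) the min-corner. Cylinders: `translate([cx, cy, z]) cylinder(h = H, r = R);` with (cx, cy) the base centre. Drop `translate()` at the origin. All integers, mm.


translate([170, 170, 0]) cylinder(h = 13, r = 170);
translate([170, 170, 13]) cylinder(h = 295, r = 58);
translate([170, 170, 308]) cylinder(h = 13, r = 170);


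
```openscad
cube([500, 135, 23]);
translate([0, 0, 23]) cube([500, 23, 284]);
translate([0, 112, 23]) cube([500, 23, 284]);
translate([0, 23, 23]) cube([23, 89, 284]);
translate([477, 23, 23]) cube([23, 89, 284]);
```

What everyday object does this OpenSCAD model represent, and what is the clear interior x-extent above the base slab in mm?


An open box. The internal width is 454 mm.

A 500×135 base slab with four walls standing on it — an open box. The base is 500 mm wide and the walls are 23 mm thick, so the internal width is 500 − 2 × 23 = 454 mm.


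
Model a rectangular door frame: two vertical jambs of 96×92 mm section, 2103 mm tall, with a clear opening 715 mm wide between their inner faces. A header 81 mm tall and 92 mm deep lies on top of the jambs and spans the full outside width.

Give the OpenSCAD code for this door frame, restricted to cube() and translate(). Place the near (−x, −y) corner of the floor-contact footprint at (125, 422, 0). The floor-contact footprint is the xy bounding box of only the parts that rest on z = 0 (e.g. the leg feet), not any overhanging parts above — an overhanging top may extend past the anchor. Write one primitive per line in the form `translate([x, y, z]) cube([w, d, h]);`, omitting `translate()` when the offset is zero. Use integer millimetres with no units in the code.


translate([125, 422, 0]) cube([96, 92, 2103]);
translate([936, 422, 0]) cube([96, 92, 2103]);
translate([125, 422, 2103]) cube([907, 92, 81]);


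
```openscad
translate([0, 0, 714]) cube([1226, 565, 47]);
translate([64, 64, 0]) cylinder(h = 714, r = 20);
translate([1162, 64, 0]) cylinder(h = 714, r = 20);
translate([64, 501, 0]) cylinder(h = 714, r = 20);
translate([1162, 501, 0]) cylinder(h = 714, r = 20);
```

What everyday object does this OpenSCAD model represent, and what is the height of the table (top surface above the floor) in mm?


A table. The table height is 761 mm.

A 1226×565×47 slab sits at z = 714 on four Ø40 mm round legs — a table. The top surface is at 714 + 47 = 761 mm.


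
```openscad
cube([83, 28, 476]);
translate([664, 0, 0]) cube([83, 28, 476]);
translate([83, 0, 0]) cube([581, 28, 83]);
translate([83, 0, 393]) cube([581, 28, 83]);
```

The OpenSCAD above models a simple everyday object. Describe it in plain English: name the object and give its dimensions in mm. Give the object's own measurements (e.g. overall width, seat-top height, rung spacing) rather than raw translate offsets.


A rectangular picture frame lying in the x–z plane (depth along y). The opening is 581 mm wide (x) by 310 mm tall (z), surrounded by a border 83 mm wide on all four sides. The frame is 28 mm deep and is made of two full-height vertical stiles with two horizontal rails fitted between them.


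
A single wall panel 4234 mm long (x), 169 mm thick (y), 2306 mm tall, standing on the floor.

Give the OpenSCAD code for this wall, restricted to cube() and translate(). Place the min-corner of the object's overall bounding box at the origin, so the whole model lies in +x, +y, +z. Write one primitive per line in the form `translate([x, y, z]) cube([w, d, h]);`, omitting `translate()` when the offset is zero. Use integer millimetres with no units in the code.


cube([4234, 169, 2306]);


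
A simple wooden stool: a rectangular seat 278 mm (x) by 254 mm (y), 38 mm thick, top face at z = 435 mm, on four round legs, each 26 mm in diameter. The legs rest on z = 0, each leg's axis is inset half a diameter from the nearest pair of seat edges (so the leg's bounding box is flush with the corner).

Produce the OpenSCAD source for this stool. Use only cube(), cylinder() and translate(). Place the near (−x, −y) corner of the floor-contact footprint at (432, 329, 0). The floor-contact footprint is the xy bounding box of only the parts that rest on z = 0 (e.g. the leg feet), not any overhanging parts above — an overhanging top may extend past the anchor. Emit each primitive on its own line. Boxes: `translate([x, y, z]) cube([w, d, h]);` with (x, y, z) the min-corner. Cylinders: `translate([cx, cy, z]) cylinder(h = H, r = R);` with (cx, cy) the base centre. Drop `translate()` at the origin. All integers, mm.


translate([432, 329, 397]) cube([278, 254, 38]);
translate([445, 342, 0]) cylinder(h = 397, r = 13);
translate([697, 342, 0]) cylinder(h = 397, r = 13);
translate([445, 570, 0]) cylinder(h = 397, r = 13);
translate([697, 570, 0]) cylinder(h = 397, r = 13);


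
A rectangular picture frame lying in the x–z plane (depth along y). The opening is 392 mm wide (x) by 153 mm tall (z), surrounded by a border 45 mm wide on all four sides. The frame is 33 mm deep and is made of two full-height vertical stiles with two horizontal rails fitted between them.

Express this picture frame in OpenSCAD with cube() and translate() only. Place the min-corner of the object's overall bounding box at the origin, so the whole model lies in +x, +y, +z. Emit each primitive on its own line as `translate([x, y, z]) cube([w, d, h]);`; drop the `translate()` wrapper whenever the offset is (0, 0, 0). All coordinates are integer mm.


cube([45, 33, 243]);
translate([437, 0, 0]) cube([45, 33, 243]);
translate([45, 0, 0]) cube([392, 33, 45]);
translate([45, 0, 198]) cube([392, 33, 45]);


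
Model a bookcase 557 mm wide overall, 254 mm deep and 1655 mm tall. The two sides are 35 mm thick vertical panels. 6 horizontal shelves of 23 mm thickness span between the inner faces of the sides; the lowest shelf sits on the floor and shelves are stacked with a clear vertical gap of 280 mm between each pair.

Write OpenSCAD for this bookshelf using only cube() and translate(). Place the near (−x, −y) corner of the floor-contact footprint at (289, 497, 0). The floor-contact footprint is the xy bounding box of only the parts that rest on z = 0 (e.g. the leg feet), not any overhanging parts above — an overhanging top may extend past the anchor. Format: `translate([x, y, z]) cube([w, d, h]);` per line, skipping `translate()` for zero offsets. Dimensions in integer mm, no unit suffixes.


translate([289, 497, 0]) cube([35, 254, 1655]);
translate([811, 497, 0]) cube([35, 254, 1655]);
translate([324, 497, 0]) cube([487, 254, 23]);
translate([324, 497, 303]) cube([487, 254, 23]);
translate([324, 497, 606]) cube([487, 254, 23]);
translate([324, 497, 909]) cube([487, 254, 23]);
translate([324, 497, 1212]) cube([487, 254, 23]);
translate([324, 497, 1515]) cube([487, 254, 23]);


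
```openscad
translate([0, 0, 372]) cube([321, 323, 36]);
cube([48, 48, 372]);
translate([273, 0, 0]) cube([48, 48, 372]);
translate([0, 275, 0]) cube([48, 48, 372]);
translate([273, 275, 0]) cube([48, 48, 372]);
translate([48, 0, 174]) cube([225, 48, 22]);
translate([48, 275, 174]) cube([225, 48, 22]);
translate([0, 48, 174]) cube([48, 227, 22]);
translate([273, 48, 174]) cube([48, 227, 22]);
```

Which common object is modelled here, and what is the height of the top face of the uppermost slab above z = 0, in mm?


A stool. The seat height is 408 mm.

A 321×323×36 slab at z = 372 on four corner posts — a stool. The seat top is 372 + 36 = 408 mm.


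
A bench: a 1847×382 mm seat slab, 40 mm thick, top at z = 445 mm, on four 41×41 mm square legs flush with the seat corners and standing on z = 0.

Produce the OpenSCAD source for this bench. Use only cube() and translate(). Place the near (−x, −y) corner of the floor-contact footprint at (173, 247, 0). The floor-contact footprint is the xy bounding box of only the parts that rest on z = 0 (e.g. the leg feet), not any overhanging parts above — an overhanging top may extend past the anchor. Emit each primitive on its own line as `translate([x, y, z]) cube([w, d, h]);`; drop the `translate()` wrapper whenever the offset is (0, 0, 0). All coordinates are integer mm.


// leg_h = 445 − 40 = 405
translate([173, 247, 405]) cube([1847, 382, 40]);
translate([173, 247, 0]) cube([41, 41, 405]);
translate([173, 588, 0]) cube([41, 41, 405]);
translate([1979, 247, 0]) cube([41, 41, 405]);
translate([1979, 588, 0]) cube([41, 41, 405]);


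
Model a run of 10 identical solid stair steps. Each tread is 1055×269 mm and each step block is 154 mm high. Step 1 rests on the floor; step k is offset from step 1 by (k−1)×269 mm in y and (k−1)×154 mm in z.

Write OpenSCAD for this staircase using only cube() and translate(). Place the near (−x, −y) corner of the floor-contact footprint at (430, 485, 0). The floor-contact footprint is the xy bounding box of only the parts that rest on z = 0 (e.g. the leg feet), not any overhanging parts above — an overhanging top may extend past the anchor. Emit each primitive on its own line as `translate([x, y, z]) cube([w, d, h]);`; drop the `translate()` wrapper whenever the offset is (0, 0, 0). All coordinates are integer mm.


translate([430, 485, 0]) cube([1055, 269, 154]);
translate([430, 754, 154]) cube([1055, 269, 154]);
translate([430, 1023, 308]) cube([1055, 269, 154]);
translate([430, 1292, 462]) cube([1055, 269, 154]);
translate([430, 1561, 616]) cube([1055, 269, 154]);
translate([430, 1830, 770]) cube([1055, 269, 154]);
translate([430, 2099, 924]) cube([1055, 269, 154]);
translate([430, 2368, 1078]) cube([1055, 269, 154]);
translate([430, 2637, 1232]) cube([1055, 269, 154]);
translate([430, 2906, 1386]) cube([1055, 269, 154]);


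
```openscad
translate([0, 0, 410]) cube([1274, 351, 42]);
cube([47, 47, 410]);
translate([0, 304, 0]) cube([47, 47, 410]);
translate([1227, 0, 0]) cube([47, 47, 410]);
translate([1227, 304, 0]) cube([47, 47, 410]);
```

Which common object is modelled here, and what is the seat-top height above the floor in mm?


A bench. The seat-top height is 452 mm.

A long slab on four corner posts — a bench. The slab sits at z = 410 with thickness 42, so the top is 410 + 42 = 452 mm.


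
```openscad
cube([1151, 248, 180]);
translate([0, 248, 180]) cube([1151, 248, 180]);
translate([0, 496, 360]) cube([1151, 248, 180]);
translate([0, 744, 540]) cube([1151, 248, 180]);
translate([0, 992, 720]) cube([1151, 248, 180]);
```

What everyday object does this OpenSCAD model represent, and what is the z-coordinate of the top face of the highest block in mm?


A staircase. The total rise is 900 mm.

5 identical blocks, each offset up and back from the previous — a staircase. Each step is 180 mm tall and there are 5 of them, so the total rise is 5 × 180 = 900 mm.


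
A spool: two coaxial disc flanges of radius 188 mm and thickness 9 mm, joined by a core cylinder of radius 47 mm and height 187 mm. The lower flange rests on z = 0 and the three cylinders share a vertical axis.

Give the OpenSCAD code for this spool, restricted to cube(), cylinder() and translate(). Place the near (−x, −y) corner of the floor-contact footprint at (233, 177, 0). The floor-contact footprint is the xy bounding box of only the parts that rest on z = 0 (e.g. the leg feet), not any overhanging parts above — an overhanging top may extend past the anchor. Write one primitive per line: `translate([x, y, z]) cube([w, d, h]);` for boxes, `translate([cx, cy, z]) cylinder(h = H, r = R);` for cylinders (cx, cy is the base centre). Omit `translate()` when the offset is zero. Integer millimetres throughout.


translate([421, 365, 0]) cylinder(h = 9, r = 188);
translate([421, 365, 9]) cylinder(h = 187, r = 47);
translate([421, 365, 196]) cylinder(h = 9, r = 188);


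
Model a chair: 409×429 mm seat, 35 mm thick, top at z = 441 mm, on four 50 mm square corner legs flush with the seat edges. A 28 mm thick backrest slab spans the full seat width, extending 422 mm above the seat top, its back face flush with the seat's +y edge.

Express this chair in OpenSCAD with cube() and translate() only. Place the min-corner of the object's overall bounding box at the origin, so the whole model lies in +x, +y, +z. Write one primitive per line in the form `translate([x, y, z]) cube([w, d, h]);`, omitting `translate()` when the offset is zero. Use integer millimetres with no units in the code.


translate([0, 0, 406]) cube([409, 429, 35]);
cube([50, 50, 406]);
translate([359, 0, 0]) cube([50, 50, 406]);
translate([0, 379, 0]) cube([50, 50, 406]);
translate([359, 379, 0]) cube([50, 50, 406]);
translate([0, 401, 441]) cube([409, 28, 422]);


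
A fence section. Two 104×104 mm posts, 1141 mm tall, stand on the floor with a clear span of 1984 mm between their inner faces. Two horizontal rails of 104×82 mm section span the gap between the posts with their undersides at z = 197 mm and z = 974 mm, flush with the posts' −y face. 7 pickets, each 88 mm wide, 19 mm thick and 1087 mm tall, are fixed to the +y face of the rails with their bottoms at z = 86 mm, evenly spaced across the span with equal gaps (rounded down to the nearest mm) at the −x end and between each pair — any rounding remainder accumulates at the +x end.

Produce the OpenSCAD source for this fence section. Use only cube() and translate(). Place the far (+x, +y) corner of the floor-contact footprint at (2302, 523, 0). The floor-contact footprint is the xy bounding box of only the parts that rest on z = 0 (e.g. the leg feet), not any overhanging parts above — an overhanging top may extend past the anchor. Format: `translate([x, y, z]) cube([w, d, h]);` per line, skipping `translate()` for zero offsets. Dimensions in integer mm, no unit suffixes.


translate([110, 419, 0]) cube([104, 104, 1141]);
translate([2198, 419, 0]) cube([104, 104, 1141]);
translate([214, 419, 197]) cube([1984, 104, 82]);
translate([214, 419, 974]) cube([1984, 104, 82]);
translate([385, 523, 86]) cube([88, 19, 1087]);
translate([644, 523, 86]) cube([88, 19, 1087]);
translate([903, 523, 86]) cube([88, 19, 1087]);
translate([1162, 523, 86]) cube([88, 19, 1087]);
translate([1421, 523, 86]) cube([88, 19, 1087]);
translate([1680, 523, 86]) cube([88, 19, 1087]);
translate([1939, 523, 86]) cube([88, 19, 1087]);


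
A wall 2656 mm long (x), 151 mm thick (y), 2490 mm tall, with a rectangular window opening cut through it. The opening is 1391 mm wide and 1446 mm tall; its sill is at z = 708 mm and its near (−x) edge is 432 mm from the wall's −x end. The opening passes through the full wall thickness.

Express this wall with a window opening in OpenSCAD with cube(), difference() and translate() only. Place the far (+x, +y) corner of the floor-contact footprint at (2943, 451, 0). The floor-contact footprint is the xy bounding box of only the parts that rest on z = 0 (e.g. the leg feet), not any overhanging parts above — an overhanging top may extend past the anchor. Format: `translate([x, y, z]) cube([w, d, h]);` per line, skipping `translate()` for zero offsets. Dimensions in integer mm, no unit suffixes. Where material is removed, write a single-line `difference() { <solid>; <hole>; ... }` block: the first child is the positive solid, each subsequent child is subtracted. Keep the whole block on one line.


difference() { translate([287, 300, 0]) cube([2656, 151, 2490]); translate([719, 300, 708]) cube([1391, 151, 1446]); }


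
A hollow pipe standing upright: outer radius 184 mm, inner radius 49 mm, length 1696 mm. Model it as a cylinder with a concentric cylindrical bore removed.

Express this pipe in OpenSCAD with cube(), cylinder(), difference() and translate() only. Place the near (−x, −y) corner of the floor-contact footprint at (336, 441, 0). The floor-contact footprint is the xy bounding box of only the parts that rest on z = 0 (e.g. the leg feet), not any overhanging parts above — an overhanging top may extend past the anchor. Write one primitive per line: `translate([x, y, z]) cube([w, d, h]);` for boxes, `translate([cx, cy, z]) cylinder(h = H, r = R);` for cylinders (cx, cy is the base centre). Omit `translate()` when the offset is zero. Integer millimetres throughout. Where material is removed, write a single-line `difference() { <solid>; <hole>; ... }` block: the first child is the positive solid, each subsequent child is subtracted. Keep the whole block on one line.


difference() { translate([520, 625, 0]) cylinder(h = 1696, r = 184); translate([520, 625, 0]) cylinder(h = 1696, r = 49); }


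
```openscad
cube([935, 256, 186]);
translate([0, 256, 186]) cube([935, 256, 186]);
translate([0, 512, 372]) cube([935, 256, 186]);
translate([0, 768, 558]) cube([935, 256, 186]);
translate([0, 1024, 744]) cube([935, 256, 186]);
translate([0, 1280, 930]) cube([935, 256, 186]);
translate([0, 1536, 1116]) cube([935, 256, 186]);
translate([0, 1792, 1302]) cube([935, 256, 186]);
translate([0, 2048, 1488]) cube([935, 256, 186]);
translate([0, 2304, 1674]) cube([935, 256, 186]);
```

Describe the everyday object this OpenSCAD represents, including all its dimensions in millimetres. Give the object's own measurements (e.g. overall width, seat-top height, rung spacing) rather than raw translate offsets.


A straight staircase of 10 solid steps. Each step is 935 mm wide (x), 256 mm deep (y, the going) and 186 mm tall (the rise). The first step rests on the floor; each subsequent step sits one going further in +y and one rise higher in +z, directly behind and above the previous step with no overlap.


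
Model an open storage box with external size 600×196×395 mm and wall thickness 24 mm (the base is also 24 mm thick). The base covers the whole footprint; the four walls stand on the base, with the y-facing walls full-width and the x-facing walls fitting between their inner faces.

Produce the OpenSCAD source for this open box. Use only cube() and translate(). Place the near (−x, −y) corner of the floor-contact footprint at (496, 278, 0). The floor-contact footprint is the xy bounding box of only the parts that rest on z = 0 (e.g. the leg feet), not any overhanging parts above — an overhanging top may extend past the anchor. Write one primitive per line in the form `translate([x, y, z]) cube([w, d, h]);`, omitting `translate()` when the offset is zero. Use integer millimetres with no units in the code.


translate([496, 278, 0]) cube([600, 196, 24]);
translate([496, 278, 24]) cube([600, 24, 371]);
translate([496, 450, 24]) cube([600, 24, 371]);
translate([496, 302, 24]) cube([24, 148, 371]);
translate([1072, 302, 24]) cube([24, 148, 371]);
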